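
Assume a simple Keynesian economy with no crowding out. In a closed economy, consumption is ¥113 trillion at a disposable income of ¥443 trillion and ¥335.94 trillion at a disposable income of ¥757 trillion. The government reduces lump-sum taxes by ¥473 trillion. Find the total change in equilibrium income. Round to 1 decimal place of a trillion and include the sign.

MPC = ΔC/ΔYd = (335.94 − 113)/(757 − 443) = 222.94/314 = 0.71.
A lump-sum tax change of −¥473 trillion shifts disposable income by +¥473 trillion; first-round consumption changes by −c × ΔT = −0.71 × (−¥473 trillion) = +¥335.83 trillion.
Expenditure multiplier = 1/(1 − MPC) = 1/(1 − 0.71) = 1/0.29 ≈ 3.448.
The tax multiplier is −c × k ≈ −2.448, so ΔY = k × (−c·ΔT) = (+¥335.83 trillion) / 0.29 ≈ +¥1,158 trillion.

+¥1,158.0 trillion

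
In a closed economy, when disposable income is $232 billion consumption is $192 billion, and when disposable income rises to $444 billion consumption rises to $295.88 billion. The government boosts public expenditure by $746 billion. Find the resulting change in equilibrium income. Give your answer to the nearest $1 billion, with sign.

+$1,463 billion

MPC = ΔC/ΔYd = (295.88 − 192)/(444 − 232) = 103.88/212 = 0.49.
Spending multiplier = 1/(1 − MPC) = 1/(1 − 0.49) = 1/0.51 ≈ 1.961.
ΔY = k × ΔG = (+$746 billion) / 0.51 ≈ +$1,463 billion.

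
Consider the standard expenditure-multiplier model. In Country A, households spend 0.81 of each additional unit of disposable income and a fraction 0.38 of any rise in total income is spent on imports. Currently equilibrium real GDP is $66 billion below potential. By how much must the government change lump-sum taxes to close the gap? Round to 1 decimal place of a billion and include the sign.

−$46.4 billion

Spending multiplier = 1/(1 − c + m) = 1/(1 − 0.81 + 0.38) = 1/0.57 ≈ 1.754.
Tax multiplier = −c·k = −0.81/0.57 ≈ −1.421. Need ΔY = +$66 billion, so ΔT = ΔY/(−c·k) = −(+$66 billion) × 0.57 / 0.81 ≈ −$46.4 billion.
The government should cut lump-sum taxes by $46.4 billion.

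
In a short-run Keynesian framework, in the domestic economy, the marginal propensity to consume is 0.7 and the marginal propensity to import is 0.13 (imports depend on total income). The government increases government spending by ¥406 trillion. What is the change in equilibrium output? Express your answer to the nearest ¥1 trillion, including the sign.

+¥944 trillion

Spending multiplier = 1/(1 − c + m) = 1/(1 − 0.7 + 0.13) = 1/0.43 ≈ 2.326.
ΔY = k × ΔG = (+¥406 trillion) / 0.43 ≈ +¥944 trillion.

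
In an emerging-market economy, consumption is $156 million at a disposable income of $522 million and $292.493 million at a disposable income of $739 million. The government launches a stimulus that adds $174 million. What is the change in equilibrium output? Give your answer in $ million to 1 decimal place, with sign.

+$469.0 million

MPC = ΔC/ΔYd = (292.493 − 156)/(739 − 522) = 136.493/217 = 0.629.
Government-spending multiplier = 1/(1 − MPC) = 1/(1 − 0.629) = 1/0.371 ≈ 2.695.
ΔY = k × ΔG = (+$174 million) / 0.371 ≈ +$469 million.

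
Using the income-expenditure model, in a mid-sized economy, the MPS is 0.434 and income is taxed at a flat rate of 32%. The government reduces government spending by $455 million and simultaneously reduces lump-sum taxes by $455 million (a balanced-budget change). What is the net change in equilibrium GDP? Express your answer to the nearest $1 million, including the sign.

MPC = 1 − MPS = 1 − 0.434 = 0.566.
Expenditure multiplier = 1/(1 − c(1−t)) = 1/(1 − 0.566×0.68) = 1/0.61512 ≈ 1.626.
ΔG contributes k·ΔG = (−$455 million) / 0.61512 ≈ −$739.7 million.
ΔT of −$455 million changes first-round spending by −c·ΔT = +$257.53 million, contributing k·(−c·ΔT) = (+$257.53 million) / 0.61512 ≈ +$418.7 million.
Net ΔY = k(ΔG − c·ΔT) = (−$197.47 million) / 0.61512 ≈ −$321 million.

−$321 million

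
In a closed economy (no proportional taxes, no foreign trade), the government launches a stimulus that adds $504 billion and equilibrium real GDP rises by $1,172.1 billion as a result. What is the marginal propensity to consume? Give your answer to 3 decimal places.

Implied spending multiplier k = ΔY/ΔG = 1,172.1/504 ≈ 2.3256.
Since k = 1/(1 − MPC), MPC = 1 − 1/k = 1 − ΔG/ΔY = 1 − 504/1,172.1 ≈ 0.570.

0.570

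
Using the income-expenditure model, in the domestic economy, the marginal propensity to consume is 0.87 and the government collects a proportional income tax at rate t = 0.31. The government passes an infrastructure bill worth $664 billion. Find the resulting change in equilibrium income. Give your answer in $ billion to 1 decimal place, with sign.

+$1,661.2 billion

Spending multiplier = 1/(1 − c(1−t)) = 1/(1 − 0.87×0.69) = 1/0.3997 ≈ 2.502.
ΔY = k × ΔG = (+$664 billion) / 0.3997 ≈ +$1,661.2 billion.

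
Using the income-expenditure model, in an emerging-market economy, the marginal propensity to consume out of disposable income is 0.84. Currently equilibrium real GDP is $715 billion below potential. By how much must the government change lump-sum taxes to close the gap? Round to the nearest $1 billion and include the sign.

−$136 billion

Spending multiplier = 1/(1 − MPC) = 1/(1 − 0.84) = 1/0.16 = 6.25.
Tax multiplier = −c·k = −0.84/0.16 = −5.25. Need ΔY = +$715 billion, so ΔT = ΔY/(−c·k) = −(+$715 billion) × 0.16 / 0.84 ≈ −$136 billion.
The government should cut lump-sum taxes by $136 billion.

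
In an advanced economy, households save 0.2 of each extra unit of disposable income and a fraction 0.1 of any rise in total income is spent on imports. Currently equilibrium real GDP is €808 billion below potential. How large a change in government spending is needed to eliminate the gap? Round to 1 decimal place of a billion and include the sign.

+€242.4 billion

MPC = 1 − MPS = 1 − 0.2 = 0.8.
Spending multiplier = 1/(1 − c + m) = 1/(1 − 0.8 + 0.1) = 1/0.3 ≈ 3.333.
Need ΔY = +€808 billion, so ΔG = ΔY/k = (+€808 billion) × 0.3 = +€242.4 billion.
The government should increase government spending by €242.4 billion.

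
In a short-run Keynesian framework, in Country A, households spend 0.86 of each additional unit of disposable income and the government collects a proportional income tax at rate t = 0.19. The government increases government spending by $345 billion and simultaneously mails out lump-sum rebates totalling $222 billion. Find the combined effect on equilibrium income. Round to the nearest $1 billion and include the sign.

Expenditure multiplier = 1/(1 − c(1−t)) = 1/(1 − 0.86×0.81) = 1/0.3034 ≈ 3.296.
ΔG contributes k·ΔG = (+$345 billion) / 0.3034 ≈ +$1,137.1 billion.
ΔT of −$222 billion changes first-round spending by −c·ΔT = +$190.92 billion, contributing k·(−c·ΔT) = (+$190.92 billion) / 0.3034 ≈ +$629.3 billion.
Net ΔY = k(ΔG − c·ΔT) = (+$535.92 billion) / 0.3034 ≈ +$1,766 billion.

+$1,766 billion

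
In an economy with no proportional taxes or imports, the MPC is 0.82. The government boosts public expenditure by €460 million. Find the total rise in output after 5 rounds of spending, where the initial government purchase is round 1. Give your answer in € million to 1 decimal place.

€1,608.1 million

Round 1 adds ΔG = €460 million; each later round is MPC = 0.82 times the previous.
After 5 rounds: 460 + 377.2 + 309.304 + 253.62928 + 207.9760096 = ΔG·(1 − c^5)/(1 − c) = 460 × (1 − 0.3707398432)/0.18 ≈ €1,608.1 million.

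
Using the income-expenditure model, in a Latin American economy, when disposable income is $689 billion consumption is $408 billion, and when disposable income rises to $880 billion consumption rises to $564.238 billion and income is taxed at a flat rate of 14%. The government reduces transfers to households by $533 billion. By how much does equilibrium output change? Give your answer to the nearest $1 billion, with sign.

−$1,470 billion

MPC = ΔC/ΔYd = (564.238 − 408)/(880 − 689) = 156.238/191 = 0.818.
The transfer change shifts disposable income by −$533 billion, so first-round consumption changes by c·ΔTR = 0.818 × (−$533 billion) = −$435.994 billion.
Expenditure multiplier = 1/(1 − c(1−t)) = 1/(1 − 0.818×0.86) = 1/0.29652 ≈ 3.372.
The transfer multiplier is c × k ≈ 2.759, so ΔY = k × (c·ΔTR) = (−$435.994 billion) / 0.29652 ≈ −$1,470 billion.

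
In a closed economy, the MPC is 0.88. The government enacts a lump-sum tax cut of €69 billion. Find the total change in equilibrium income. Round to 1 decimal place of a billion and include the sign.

+€506.0 billion

A lump-sum tax change of −€69 billion shifts disposable income by +€69 billion; first-round consumption changes by −c × ΔT = −0.88 × (−€69 billion) = +€60.72 billion.
Expenditure multiplier = 1/(1 − MPC) = 1/(1 − 0.88) = 1/0.12 ≈ 8.333.
The tax multiplier is −c × k ≈ −7.333, so ΔY = k × (−c·ΔT) = (+€60.72 billion) / 0.12 = +€506 billion.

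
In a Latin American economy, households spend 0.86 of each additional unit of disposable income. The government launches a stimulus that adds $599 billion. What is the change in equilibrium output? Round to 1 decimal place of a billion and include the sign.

Expenditure multiplier = 1/(1 − MPC) = 1/(1 − 0.86) = 1/0.14 ≈ 7.143.
ΔY = k × ΔG = (+$599 billion) / 0.14 ≈ +$4,278.6 billion.

+$4,278.6 billion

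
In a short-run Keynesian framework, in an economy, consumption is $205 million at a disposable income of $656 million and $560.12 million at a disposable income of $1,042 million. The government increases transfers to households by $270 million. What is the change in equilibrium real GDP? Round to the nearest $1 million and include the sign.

+$3,105 million

MPC = ΔC/ΔYd = (560.12 − 205)/(1,042 − 656) = 355.12/386 = 0.92.
The transfer change shifts disposable income by +$270 million, so first-round consumption changes by c·ΔTR = 0.92 × (+$270 million) = +$248.4 million.
Expenditure multiplier = 1/(1 − MPC) = 1/(1 − 0.92) = 1/0.08 = 12.5.
The transfer multiplier is c × k = 11.5, so ΔY = k × (c·ΔTR) = (+$248.4 million) / 0.08 = +$3,105 million.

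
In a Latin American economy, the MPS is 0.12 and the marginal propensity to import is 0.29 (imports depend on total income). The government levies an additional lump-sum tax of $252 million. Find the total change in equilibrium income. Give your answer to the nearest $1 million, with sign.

MPC = 1 − MPS = 1 − 0.12 = 0.88.
A lump-sum tax change of +$252 million shifts disposable income by −$252 million; first-round consumption changes by −c × ΔT = −0.88 × (+$252 million) = −$221.76 million.
Expenditure multiplier = 1/(1 − c + m) = 1/(1 − 0.88 + 0.29) = 1/0.41 ≈ 2.439.
The tax multiplier is −c × k ≈ −2.146, so ΔY = k × (−c·ΔT) = (−$221.76 million) / 0.41 ≈ −$541 million.

−$541 million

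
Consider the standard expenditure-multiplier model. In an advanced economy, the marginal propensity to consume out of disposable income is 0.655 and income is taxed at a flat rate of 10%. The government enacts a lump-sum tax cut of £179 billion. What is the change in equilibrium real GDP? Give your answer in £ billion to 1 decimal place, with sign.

A lump-sum tax change of −£179 billion shifts disposable income by +£179 billion; first-round consumption changes by −c × ΔT = −0.655 × (−£179 billion) = +£117.245 billion.
Expenditure multiplier = 1/(1 − c(1−t)) = 1/(1 − 0.655×0.9) = 1/0.4105 ≈ 2.436.
The tax multiplier is −c × k ≈ −1.596, so ΔY = k × (−c·ΔT) = (+£117.245 billion) / 0.4105 ≈ +£285.6 billion.

+£285.6 billion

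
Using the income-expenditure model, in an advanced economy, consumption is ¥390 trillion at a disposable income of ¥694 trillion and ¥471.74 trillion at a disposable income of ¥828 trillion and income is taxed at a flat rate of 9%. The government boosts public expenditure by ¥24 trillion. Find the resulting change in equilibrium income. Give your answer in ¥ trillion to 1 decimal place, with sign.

MPC = ΔC/ΔYd = (471.74 − 390)/(828 − 694) = 81.74/134 = 0.61.
Spending multiplier = 1/(1 − c(1−t)) = 1/(1 − 0.61×0.91) = 1/0.4449 ≈ 2.248.
ΔY = k × ΔG = (+¥24 trillion) / 0.4449 ≈ +¥53.9 trillion.

+¥53.9 trillion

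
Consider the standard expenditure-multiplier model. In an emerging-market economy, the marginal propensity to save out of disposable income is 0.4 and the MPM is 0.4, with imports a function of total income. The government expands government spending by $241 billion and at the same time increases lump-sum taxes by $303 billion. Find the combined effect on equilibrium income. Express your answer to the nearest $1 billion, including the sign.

MPC = 1 − MPS = 1 − 0.4 = 0.6.
Expenditure multiplier = 1/(1 − c + m) = 1/(1 − 0.6 + 0.4) = 1/0.8 = 1.25.
ΔG contributes k·ΔG = (+$241 billion) / 0.8 ≈ +$301.3 billion.
ΔT of +$303 billion changes first-round spending by −c·ΔT = −$181.8 billion, contributing k·(−c·ΔT) = (−$181.8 billion) / 0.8 ≈ −$227.3 billion.
Net ΔY = k(ΔG − c·ΔT) = (+$59.2 billion) / 0.8 = +$74 billion.

+$74 billion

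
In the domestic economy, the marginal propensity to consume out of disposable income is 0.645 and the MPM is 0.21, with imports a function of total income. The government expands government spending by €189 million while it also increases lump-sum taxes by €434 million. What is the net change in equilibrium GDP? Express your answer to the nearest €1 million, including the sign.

−€161 million

Expenditure multiplier = 1/(1 − c + m) = 1/(1 − 0.645 + 0.21) = 1/0.565 ≈ 1.77.
ΔG contributes k·ΔG = (+€189 million) / 0.565 ≈ +€334.5 million.
ΔT of +€434 million changes first-round spending by −c·ΔT = −€279.93 million, contributing k·(−c·ΔT) = (−€279.93 million) / 0.565 ≈ −€495.5 million.
Net ΔY = k(ΔG − c·ΔT) = (−€90.93 million) / 0.565 ≈ −€161 million.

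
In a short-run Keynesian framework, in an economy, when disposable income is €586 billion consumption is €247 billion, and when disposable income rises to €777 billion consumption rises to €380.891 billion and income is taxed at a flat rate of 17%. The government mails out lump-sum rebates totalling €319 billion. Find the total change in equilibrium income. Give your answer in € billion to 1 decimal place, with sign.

+€534.8 billion

MPC = ΔC/ΔYd = (380.891 − 247)/(777 − 586) = 133.891/191 = 0.701.
A lump-sum tax change of −€319 billion shifts disposable income by +€319 billion; first-round consumption changes by −c × ΔT = −0.701 × (−€319 billion) = +€223.619 billion.
Expenditure multiplier = 1/(1 − c(1−t)) = 1/(1 − 0.701×0.83) = 1/0.41817 ≈ 2.391.
The tax multiplier is −c × k ≈ −1.676, so ΔY = k × (−c·ΔT) = (+€223.619 billion) / 0.41817 ≈ +€534.8 billion.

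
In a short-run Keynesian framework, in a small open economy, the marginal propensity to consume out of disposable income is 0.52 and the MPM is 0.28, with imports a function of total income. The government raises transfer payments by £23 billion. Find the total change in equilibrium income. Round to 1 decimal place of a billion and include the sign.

The transfer change shifts disposable income by +£23 billion, so first-round consumption changes by c·ΔTR = 0.52 × (+£23 billion) = +£11.96 billion.
Expenditure multiplier = 1/(1 − c + m) = 1/(1 − 0.52 + 0.28) = 1/0.76 ≈ 1.316.
The transfer multiplier is c × k ≈ 0.684, so ΔY = k × (c·ΔTR) = (+£11.96 billion) / 0.76 ≈ +£15.7 billion.

+£15.7 billion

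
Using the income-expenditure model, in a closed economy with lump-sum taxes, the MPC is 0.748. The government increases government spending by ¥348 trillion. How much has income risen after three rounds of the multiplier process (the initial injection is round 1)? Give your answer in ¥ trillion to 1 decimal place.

¥803.0 trillion

Round 1 adds ΔG = ¥348 trillion; each later round is MPC = 0.748 times the previous.
After 3 rounds: 348 + 260.304 + 194.707392 = ΔG·(1 − c^3)/(1 − c) = 348 × (1 − 0.418508992)/0.252 ≈ ¥803 trillion.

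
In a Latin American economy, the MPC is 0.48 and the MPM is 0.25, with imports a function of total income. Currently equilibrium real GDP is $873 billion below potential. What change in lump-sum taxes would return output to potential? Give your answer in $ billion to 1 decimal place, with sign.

−$1,400.4 billion

Spending multiplier = 1/(1 − c + m) = 1/(1 − 0.48 + 0.25) = 1/0.77 ≈ 1.299.
Tax multiplier = −c·k = −0.48/0.77 ≈ −0.623. Need ΔY = +$873 billion, so ΔT = ΔY/(−c·k) = −(+$873 billion) × 0.77 / 0.48 ≈ −$1,400.4 billion.
The government should cut lump-sum taxes by $1,400.4 billion.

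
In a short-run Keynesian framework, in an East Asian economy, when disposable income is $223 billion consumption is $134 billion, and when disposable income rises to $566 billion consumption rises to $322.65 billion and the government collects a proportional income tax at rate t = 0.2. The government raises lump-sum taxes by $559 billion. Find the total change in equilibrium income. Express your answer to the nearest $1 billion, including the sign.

−$549 billion

MPC = ΔC/ΔYd = (322.65 − 134)/(566 − 223) = 188.65/343 = 0.55.
A lump-sum tax change of +$559 billion shifts disposable income by −$559 billion; first-round consumption changes by −c × ΔT = −0.55 × (+$559 billion) = −$307.45 billion.
Expenditure multiplier = 1/(1 − c(1−t)) = 1/(1 − 0.55×0.8) = 1/0.56 ≈ 1.786.
The tax multiplier is −c × k ≈ −0.982, so ΔY = k × (−c·ΔT) = (−$307.45 billion) / 0.56 ≈ −$549 billion.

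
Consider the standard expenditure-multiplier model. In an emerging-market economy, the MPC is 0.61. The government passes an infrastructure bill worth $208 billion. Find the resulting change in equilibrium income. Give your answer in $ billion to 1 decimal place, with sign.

+$533.3 billion

Spending multiplier = 1/(1 − MPC) = 1/(1 − 0.61) = 1/0.39 ≈ 2.564.
ΔY = k × ΔG = (+$208 billion) / 0.39 ≈ +$533.3 billion.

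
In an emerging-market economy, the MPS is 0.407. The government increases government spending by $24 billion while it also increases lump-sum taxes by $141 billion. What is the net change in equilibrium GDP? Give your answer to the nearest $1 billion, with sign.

−$146 billion

MPC = 1 − MPS = 1 − 0.407 = 0.593.
Expenditure multiplier = 1/(1 − MPC) = 1/(1 − 0.593) = 1/0.407 ≈ 2.457.
ΔG contributes k·ΔG = (+$24 billion) / 0.407 ≈ +$59 billion.
ΔT of +$141 billion changes first-round spending by −c·ΔT = −$83.613 billion, contributing k·(−c·ΔT) = (−$83.613 billion) / 0.407 ≈ −$205.4 billion.
Net ΔY = k(ΔG − c·ΔT) = (−$59.613 billion) / 0.407 ≈ −$146 billion.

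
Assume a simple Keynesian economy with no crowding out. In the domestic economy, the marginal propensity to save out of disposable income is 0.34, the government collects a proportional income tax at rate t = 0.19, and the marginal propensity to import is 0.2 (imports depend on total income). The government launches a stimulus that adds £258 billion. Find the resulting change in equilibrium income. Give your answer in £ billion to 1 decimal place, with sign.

+£387.7 billion

MPC = 1 − MPS = 1 − 0.34 = 0.66.
Spending multiplier = 1/(1 − c(1−t) + m) = 1/(1 − 0.66×0.81 + 0.2) = 1/0.6654 ≈ 1.503.
ΔY = k × ΔG = (+£258 billion) / 0.6654 ≈ +£387.7 billion.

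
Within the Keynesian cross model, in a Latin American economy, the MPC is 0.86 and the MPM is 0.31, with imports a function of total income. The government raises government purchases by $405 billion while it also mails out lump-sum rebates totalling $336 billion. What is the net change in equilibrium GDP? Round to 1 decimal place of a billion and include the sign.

+$1,542.1 billion

Expenditure multiplier = 1/(1 − c + m) = 1/(1 − 0.86 + 0.31) = 1/0.45 ≈ 2.222.
ΔG contributes k·ΔG = (+$405 billion) / 0.45 = +$900 billion.
ΔT of −$336 billion changes first-round spending by −c·ΔT = +$288.96 billion, contributing k·(−c·ΔT) = (+$288.96 billion) / 0.45 ≈ +$642.1 billion.
Net ΔY = k(ΔG − c·ΔT) = (+$693.96 billion) / 0.45 ≈ +$1,542.1 billion.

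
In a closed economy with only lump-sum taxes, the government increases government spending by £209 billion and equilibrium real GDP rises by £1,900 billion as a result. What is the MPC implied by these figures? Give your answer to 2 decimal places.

0.89

Implied spending multiplier k = ΔY/ΔG = 1,900/209 ≈ 9.0909.
Since k = 1/(1 − MPC), MPC = 1 − 1/k = 1 − ΔG/ΔY = 1 − 209/1,900 = 0.89.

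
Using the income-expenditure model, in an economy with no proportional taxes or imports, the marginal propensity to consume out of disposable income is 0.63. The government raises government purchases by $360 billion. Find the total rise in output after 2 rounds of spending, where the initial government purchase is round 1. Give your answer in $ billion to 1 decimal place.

$586.8 billion

Round 1 adds ΔG = $360 billion; each later round is MPC = 0.63 times the previous.
After 2 rounds: 360 + 226.8 = ΔG·(1 − c^2)/(1 − c) = 360 × (1 − 0.3969)/0.37 = $586.8 billion.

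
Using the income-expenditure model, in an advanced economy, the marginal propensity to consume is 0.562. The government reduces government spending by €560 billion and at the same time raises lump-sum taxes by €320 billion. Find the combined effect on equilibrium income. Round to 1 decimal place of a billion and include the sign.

−€1,689.1 billion

Expenditure multiplier = 1/(1 − MPC) = 1/(1 − 0.562) = 1/0.438 ≈ 2.283.
ΔG contributes k·ΔG = (−€560 billion) / 0.438 ≈ −€1,278.5 billion.
ΔT of +€320 billion changes first-round spending by −c·ΔT = −€179.84 billion, contributing k·(−c·ΔT) = (−€179.84 billion) / 0.438 ≈ −€410.6 billion.
Net ΔY = k(ΔG − c·ΔT) = (−€739.84 billion) / 0.438 ≈ −€1,689.1 billion.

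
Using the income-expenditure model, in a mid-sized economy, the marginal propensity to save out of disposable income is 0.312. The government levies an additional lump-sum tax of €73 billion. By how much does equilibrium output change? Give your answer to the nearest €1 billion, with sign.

−€161 billion

MPC = 1 − MPS = 1 − 0.312 = 0.688.
A lump-sum tax change of +€73 billion shifts disposable income by −€73 billion; first-round consumption changes by −c × ΔT = −0.688 × (+€73 billion) = −€50.224 billion.
Expenditure multiplier = 1/(1 − MPC) = 1/(1 − 0.688) = 1/0.312 ≈ 3.205.
The tax multiplier is −c × k ≈ −2.205, so ΔY = k × (−c·ΔT) = (−€50.224 billion) / 0.312 ≈ −€161 billion.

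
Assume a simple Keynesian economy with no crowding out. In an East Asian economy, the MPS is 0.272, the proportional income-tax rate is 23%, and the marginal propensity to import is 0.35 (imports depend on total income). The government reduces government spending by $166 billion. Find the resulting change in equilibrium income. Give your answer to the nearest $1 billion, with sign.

−$210 billion

MPC = 1 − MPS = 1 − 0.272 = 0.728.
Expenditure multiplier = 1/(1 − c(1−t) + m) = 1/(1 − 0.728×0.77 + 0.35) = 1/0.78944 ≈ 1.267.
ΔY = k × ΔG = (−$166 billion) / 0.78944 ≈ −$210 billion.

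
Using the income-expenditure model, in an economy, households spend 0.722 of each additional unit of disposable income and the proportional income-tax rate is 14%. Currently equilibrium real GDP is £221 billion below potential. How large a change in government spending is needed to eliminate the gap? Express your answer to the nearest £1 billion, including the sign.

Spending multiplier = 1/(1 − c(1−t)) = 1/(1 − 0.722×0.86) = 1/0.37908 ≈ 2.638.
Need ΔY = +£221 billion, so ΔG = ΔY/k = (+£221 billion) × 0.37908 ≈ +£84 billion.
The government should increase government spending by £84 billion.

+£84 billion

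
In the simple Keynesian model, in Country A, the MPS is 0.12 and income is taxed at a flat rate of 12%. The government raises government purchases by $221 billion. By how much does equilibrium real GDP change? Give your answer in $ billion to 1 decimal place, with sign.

+$979.6 billion

MPC = 1 − MPS = 1 − 0.12 = 0.88.
Expenditure multiplier = 1/(1 − c(1−t)) = 1/(1 − 0.88×0.88) = 1/0.2256 ≈ 4.433.
ΔY = k × ΔG = (+$221 billion) / 0.2256 ≈ +$979.6 billion.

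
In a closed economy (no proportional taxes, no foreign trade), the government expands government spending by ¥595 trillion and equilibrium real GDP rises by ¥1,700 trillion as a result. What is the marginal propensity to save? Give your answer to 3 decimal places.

0.350

Implied spending multiplier k = ΔY/ΔG = 1,700/595 ≈ 2.8571.
Since k = 1/(1 − MPC), MPC = 1 − 1/k = 1 − ΔG/ΔY = 1 − 595/1,700 = 0.650.
MPS = 1 − MPC = 0.350.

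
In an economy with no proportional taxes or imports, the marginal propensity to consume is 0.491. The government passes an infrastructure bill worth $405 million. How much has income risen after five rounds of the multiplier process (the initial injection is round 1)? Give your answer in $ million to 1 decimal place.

Round 1 adds ΔG = $405 million; each later round is MPC = 0.491 times the previous.
After 5 rounds: 405 + 198.855 + 97.637805 + 47.940162255 + 23.538619667205 = ΔG·(1 − c^5)/(1 − c) = 405 × (1 − 0.028536943843451)/0.509 ≈ $773 million.

$773.0 million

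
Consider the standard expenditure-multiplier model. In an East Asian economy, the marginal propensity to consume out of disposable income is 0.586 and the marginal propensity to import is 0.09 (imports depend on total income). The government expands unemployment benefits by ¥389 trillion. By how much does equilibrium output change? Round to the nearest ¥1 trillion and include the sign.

+¥452 trillion

The transfer change shifts disposable income by +¥389 trillion, so first-round consumption changes by c·ΔTR = 0.586 × (+¥389 trillion) = +¥227.954 trillion.
Expenditure multiplier = 1/(1 − c + m) = 1/(1 − 0.586 + 0.09) = 1/0.504 ≈ 1.984.
The transfer multiplier is c × k ≈ 1.163, so ΔY = k × (c·ΔTR) = (+¥227.954 trillion) / 0.504 ≈ +¥452 trillion.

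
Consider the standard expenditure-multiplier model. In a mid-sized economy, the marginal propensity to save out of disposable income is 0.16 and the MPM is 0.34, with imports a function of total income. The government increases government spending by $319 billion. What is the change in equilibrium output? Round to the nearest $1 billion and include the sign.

+$638 billion

MPC = 1 − MPS = 1 − 0.16 = 0.84.
Expenditure multiplier = 1/(1 − c + m) = 1/(1 − 0.84 + 0.34) = 1/0.5 = 2.
ΔY = k × ΔG = (+$319 billion) / 0.5 = +$638 billion.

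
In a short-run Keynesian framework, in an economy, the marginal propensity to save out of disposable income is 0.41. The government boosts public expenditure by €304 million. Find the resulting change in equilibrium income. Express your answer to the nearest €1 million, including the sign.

MPC = 1 − MPS = 1 − 0.41 = 0.59.
Expenditure multiplier = 1/(1 − MPC) = 1/(1 − 0.59) = 1/0.41 ≈ 2.439.
ΔY = k × ΔG = (+€304 million) / 0.41 ≈ +€741 million.

+€741 million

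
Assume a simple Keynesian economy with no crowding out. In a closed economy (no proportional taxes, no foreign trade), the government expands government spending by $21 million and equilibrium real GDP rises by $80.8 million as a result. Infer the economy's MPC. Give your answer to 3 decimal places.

0.740

Implied spending multiplier k = ΔY/ΔG = 80.8/21 ≈ 3.8476.
Since k = 1/(1 − MPC), MPC = 1 − 1/k = 1 − ΔG/ΔY = 1 − 21/80.8 ≈ 0.740.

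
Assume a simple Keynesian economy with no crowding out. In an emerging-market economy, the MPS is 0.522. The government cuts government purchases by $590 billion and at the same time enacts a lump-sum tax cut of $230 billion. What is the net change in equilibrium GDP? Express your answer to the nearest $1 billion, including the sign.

MPC = 1 − MPS = 1 − 0.522 = 0.478.
Expenditure multiplier = 1/(1 − MPC) = 1/(1 − 0.478) = 1/0.522 ≈ 1.916.
ΔG contributes k·ΔG = (−$590 billion) / 0.522 ≈ −$1,130.3 billion.
ΔT of −$230 billion changes first-round spending by −c·ΔT = +$109.94 billion, contributing k·(−c·ΔT) = (+$109.94 billion) / 0.522 ≈ +$210.6 billion.
Net ΔY = k(ΔG − c·ΔT) = (−$480.06 billion) / 0.522 ≈ −$920 billion.

−$920 billion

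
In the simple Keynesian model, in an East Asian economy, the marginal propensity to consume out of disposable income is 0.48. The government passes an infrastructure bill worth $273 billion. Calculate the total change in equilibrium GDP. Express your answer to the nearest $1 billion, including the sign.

+$525 billion

Government-spending multiplier = 1/(1 − MPC) = 1/(1 − 0.48) = 1/0.52 ≈ 1.923.
ΔY = k × ΔG = (+$273 billion) / 0.52 = +$525 billion.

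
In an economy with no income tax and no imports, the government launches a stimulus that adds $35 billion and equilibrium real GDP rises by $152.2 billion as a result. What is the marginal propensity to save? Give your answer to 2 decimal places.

Implied spending multiplier k = ΔY/ΔG = 152.2/35 ≈ 4.3486.
Since k = 1/(1 − MPC), MPC = 1 − 1/k = 1 − ΔG/ΔY = 1 − 35/152.2 ≈ 0.77.
MPS = 1 − MPC = 0.23.

0.23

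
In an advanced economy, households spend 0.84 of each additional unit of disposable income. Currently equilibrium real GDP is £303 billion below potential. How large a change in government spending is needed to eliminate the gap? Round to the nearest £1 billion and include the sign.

Spending multiplier = 1/(1 − MPC) = 1/(1 − 0.84) = 1/0.16 = 6.25.
Need ΔY = +£303 billion, so ΔG = ΔY/k = (+£303 billion) × 0.16 ≈ +£48 billion.
The government should increase government spending by £48 billion.

+£48 billion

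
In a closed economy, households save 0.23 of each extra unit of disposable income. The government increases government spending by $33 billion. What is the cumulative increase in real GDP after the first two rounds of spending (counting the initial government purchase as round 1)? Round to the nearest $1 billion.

$58 billion

MPC = 1 − MPS = 1 − 0.23 = 0.77.
Round 1 adds ΔG = $33 billion; each later round is MPC = 0.77 times the previous.
After 2 rounds: 33 + 25.41 = ΔG·(1 − c^2)/(1 − c) = 33 × (1 − 0.5929)/0.23 ≈ $58 billion.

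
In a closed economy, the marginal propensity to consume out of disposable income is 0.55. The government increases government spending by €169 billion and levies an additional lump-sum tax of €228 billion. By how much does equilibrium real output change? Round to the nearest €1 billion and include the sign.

Expenditure multiplier = 1/(1 − MPC) = 1/(1 − 0.55) = 1/0.45 ≈ 2.222.
ΔG contributes k·ΔG = (+€169 billion) / 0.45 ≈ +€375.6 billion.
ΔT of +€228 billion changes first-round spending by −c·ΔT = −€125.4 billion, contributing k·(−c·ΔT) = (−€125.4 billion) / 0.45 ≈ −€278.7 billion.
Net ΔY = k(ΔG − c·ΔT) = (+€43.6 billion) / 0.45 ≈ +€97 billion.

+€97 billion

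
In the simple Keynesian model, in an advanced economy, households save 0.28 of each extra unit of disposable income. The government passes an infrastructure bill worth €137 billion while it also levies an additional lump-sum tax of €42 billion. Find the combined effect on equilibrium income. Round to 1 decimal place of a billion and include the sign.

MPC = 1 − MPS = 1 − 0.28 = 0.72.
Expenditure multiplier = 1/(1 − MPC) = 1/(1 − 0.72) = 1/0.28 ≈ 3.571.
ΔG contributes k·ΔG = (+€137 billion) / 0.28 ≈ +€489.3 billion.
ΔT of +€42 billion changes first-round spending by −c·ΔT = −€30.24 billion, contributing k·(−c·ΔT) = (−€30.24 billion) / 0.28 = −€108 billion.
Net ΔY = k(ΔG − c·ΔT) = (+€106.76 billion) / 0.28 ≈ +€381.3 billion.

+€381.3 billion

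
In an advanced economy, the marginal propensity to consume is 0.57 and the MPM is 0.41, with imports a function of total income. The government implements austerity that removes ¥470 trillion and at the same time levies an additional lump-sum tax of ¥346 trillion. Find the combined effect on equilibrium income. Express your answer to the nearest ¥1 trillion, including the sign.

Expenditure multiplier = 1/(1 − c + m) = 1/(1 − 0.57 + 0.41) = 1/0.84 ≈ 1.19.
ΔG contributes k·ΔG = (−¥470 trillion) / 0.84 ≈ −¥559.5 trillion.
ΔT of +¥346 trillion changes first-round spending by −c·ΔT = −¥197.22 trillion, contributing k·(−c·ΔT) = (−¥197.22 trillion) / 0.84 ≈ −¥234.8 trillion.
Net ΔY = k(ΔG − c·ΔT) = (−¥667.22 trillion) / 0.84 ≈ −¥794 trillion.

−¥794 trillion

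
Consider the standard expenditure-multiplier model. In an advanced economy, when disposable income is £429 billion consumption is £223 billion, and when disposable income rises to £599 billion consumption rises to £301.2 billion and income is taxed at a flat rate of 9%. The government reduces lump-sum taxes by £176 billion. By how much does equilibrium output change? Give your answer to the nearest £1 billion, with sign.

+£139 billion

MPC = ΔC/ΔYd = (301.2 − 223)/(599 − 429) = 78.2/170 = 0.46.
A lump-sum tax change of −£176 billion shifts disposable income by +£176 billion; first-round consumption changes by −c × ΔT = −0.46 × (−£176 billion) = +£80.96 billion.
Expenditure multiplier = 1/(1 − c(1−t)) = 1/(1 − 0.46×0.91) = 1/0.5814 ≈ 1.72.
The tax multiplier is −c × k ≈ −0.791, so ΔY = k × (−c·ΔT) = (+£80.96 billion) / 0.5814 ≈ +£139 billion.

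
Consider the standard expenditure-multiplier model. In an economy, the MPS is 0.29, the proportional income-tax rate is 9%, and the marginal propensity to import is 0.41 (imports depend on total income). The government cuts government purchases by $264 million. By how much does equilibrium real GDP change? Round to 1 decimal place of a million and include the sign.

MPC = 1 − MPS = 1 − 0.29 = 0.71.
Spending multiplier = 1/(1 − c(1−t) + m) = 1/(1 − 0.71×0.91 + 0.41) = 1/0.7639 ≈ 1.309.
ΔY = k × ΔG = (−$264 million) / 0.7639 ≈ −$345.6 million.

−$345.6 million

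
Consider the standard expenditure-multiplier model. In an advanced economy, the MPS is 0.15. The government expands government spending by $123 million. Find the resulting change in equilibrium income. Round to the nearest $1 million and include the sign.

MPC = 1 − MPS = 1 − 0.15 = 0.85.
Expenditure multiplier = 1/(1 − MPC) = 1/(1 − 0.85) = 1/0.15 ≈ 6.667.
ΔY = k × ΔG = (+$123 million) / 0.15 = +$820 million.

+$820 million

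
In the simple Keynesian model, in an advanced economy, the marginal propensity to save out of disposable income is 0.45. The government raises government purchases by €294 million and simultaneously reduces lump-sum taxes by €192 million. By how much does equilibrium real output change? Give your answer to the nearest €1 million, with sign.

+€888 million

MPC = 1 − MPS = 1 − 0.45 = 0.55.
Expenditure multiplier = 1/(1 − MPC) = 1/(1 − 0.55) = 1/0.45 ≈ 2.222.
ΔG contributes k·ΔG = (+€294 million) / 0.45 ≈ +€653.3 million.
ΔT of −€192 million changes first-round spending by −c·ΔT = +€105.6 million, contributing k·(−c·ΔT) = (+€105.6 million) / 0.45 ≈ +€234.7 million.
Net ΔY = k(ΔG − c·ΔT) = (+€399.6 million) / 0.45 = +€888 million.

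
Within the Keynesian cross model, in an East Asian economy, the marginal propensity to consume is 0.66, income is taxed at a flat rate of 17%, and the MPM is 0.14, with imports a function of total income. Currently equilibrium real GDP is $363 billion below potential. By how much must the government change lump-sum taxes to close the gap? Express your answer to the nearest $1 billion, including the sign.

−$326 billion

Spending multiplier = 1/(1 − c(1−t) + m) = 1/(1 − 0.66×0.83 + 0.14) = 1/0.5922 ≈ 1.689.
Tax multiplier = −c·k = −0.66/0.5922 ≈ −1.114. Need ΔY = +$363 billion, so ΔT = ΔY/(−c·k) = −(+$363 billion) × 0.5922 / 0.66 ≈ −$326 billion.
The government should cut lump-sum taxes by $326 billion.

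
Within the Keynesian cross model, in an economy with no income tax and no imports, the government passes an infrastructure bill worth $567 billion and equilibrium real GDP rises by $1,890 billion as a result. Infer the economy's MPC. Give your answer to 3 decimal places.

Implied spending multiplier k = ΔY/ΔG = 1,890/567 ≈ 3.3333.
Since k = 1/(1 − MPC), MPC = 1 − 1/k = 1 − ΔG/ΔY = 1 − 567/1,890 = 0.700.

0.700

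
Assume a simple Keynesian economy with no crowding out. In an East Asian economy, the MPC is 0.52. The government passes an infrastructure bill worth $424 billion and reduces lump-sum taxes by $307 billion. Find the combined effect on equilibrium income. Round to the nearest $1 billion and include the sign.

+$1,216 billion

Expenditure multiplier = 1/(1 − MPC) = 1/(1 − 0.52) = 1/0.48 ≈ 2.083.
ΔG contributes k·ΔG = (+$424 billion) / 0.48 ≈ +$883.3 billion.
ΔT of −$307 billion changes first-round spending by −c·ΔT = +$159.64 billion, contributing k·(−c·ΔT) = (+$159.64 billion) / 0.48 ≈ +$332.6 billion.
Net ΔY = k(ΔG − c·ΔT) = (+$583.64 billion) / 0.48 ≈ +$1,216 billion.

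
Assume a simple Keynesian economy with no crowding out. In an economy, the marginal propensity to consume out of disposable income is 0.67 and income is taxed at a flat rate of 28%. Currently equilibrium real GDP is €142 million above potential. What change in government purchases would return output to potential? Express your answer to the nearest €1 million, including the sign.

Spending multiplier = 1/(1 − c(1−t)) = 1/(1 − 0.67×0.72) = 1/0.5176 ≈ 1.932.
Need ΔY = −€142 million, so ΔG = ΔY/k = (−€142 million) × 0.5176 ≈ −€73 million.
The government should cut government purchases by €73 million.

−€73 million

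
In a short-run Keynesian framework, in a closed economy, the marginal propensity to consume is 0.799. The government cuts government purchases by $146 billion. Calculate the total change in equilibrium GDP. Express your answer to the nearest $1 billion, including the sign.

Government-spending multiplier = 1/(1 − MPC) = 1/(1 − 0.799) = 1/0.201 ≈ 4.975.
ΔY = k × ΔG = (−$146 billion) / 0.201 ≈ −$726 billion.

−$726 billion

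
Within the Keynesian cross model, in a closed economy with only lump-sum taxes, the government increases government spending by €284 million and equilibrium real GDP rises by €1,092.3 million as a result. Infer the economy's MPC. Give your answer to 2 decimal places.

Implied spending multiplier k = ΔY/ΔG = 1,092.3/284 ≈ 3.8461.
Since k = 1/(1 − MPC), MPC = 1 − 1/k = 1 − ΔG/ΔY = 1 − 284/1,092.3 ≈ 0.74.

0.74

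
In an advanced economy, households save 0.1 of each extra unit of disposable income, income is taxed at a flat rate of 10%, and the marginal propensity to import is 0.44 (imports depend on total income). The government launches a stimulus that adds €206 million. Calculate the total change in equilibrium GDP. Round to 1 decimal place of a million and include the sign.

MPC = 1 − MPS = 1 − 0.1 = 0.9.
Government-spending multiplier = 1/(1 − c(1−t) + m) = 1/(1 − 0.9×0.9 + 0.44) = 1/0.63 ≈ 1.587.
ΔY = k × ΔG = (+€206 million) / 0.63 ≈ +€327 million.

+€327.0 million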